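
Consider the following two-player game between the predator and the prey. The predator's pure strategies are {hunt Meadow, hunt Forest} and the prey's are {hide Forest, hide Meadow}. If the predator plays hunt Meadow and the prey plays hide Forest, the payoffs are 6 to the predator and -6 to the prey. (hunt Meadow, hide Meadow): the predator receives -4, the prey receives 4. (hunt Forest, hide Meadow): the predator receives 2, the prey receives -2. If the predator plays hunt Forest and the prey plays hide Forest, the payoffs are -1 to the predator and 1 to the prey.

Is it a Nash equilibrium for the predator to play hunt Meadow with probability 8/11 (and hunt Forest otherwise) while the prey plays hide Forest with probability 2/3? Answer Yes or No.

Given the predator's mix p = 8/11, the prey's payoff from hide Forest is -45/11 but from hide Meadow is 26/11. The prey strictly prefers hide Meadow, so the prey would not mix.
So the proposed profile is not a Nash equilibrium.

No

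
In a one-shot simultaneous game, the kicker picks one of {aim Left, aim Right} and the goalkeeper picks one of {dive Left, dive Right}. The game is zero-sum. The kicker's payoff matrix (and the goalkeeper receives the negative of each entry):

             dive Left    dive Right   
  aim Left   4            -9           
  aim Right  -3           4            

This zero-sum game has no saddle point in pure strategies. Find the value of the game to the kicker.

v = -11/20

The goalkeeper's mix must leave the kicker indifferent between aim Left and aim Right.
  the kicker's payoff from aim Left: q·4 + (1−q)·(-9) = 13q - 9
  the kicker's payoff from aim Right: q·(-3) + (1−q)·4 = -7q + 4
  13q - 9 = -7q + 4  ⇒  20q = 13  ⇒  q = 13/20.
The value is the kicker's expected payoff against this mix (using aim Left): (13/20)·4 + (7/20)·(-9) = -11/20.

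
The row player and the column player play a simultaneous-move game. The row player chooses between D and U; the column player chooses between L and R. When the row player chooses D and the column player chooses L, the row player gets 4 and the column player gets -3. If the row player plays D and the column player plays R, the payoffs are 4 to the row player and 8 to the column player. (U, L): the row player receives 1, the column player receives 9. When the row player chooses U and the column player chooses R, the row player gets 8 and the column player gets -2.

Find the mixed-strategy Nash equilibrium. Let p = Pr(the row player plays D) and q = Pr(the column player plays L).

p = 1/2, q = 4/7

In a mixed equilibrium the column player is indifferent between L and R; this condition fixes p.
  the column player's expected payoff from L: p·(-3) + (1−p)·9 = -12p + 9
  the column player's expected payoff from R: p·8 + (1−p)·(-2) = 10p - 2
  -12p + 9 = 10p - 2  ⇒  -22p = -11  ⇒  p = 1/2.
The row player's indifference between D and U determines the column player's mixing probability q:
  the row player's expected payoff from D: q·4 + (1−q)·4 = 4
  the row player's expected payoff from U: q·1 + (1−q)·8 = -7q + 8
  4 = -7q + 8  ⇒  7q = 4  ⇒  q = 4/7.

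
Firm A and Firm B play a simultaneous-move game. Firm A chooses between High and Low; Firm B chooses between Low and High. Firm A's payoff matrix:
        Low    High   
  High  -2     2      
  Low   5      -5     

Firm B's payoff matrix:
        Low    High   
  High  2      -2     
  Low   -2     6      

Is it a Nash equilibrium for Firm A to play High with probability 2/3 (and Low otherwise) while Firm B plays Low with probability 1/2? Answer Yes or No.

Yes

Check Firm B's indifference given Firm A's mix p = 2/3:
  payoff from Low = 2/3; payoff from High = 2/3 — equal.
Check Firm A's indifference given Firm B's mix q = 1/2:
  payoff from High = 0; payoff from Low = 0 — equal.
Both players are indifferent, so neither can profitably deviate.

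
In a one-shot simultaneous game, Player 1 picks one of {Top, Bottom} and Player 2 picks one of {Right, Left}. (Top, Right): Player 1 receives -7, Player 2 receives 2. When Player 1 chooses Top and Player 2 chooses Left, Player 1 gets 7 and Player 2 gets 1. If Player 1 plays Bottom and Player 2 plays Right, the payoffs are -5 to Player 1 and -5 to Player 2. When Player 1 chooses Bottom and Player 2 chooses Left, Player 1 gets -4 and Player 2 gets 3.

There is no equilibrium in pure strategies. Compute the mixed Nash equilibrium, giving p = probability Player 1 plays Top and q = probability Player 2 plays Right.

p = 8/9, q = 11/13

For Player 2 to be willing to mix, Player 2 must be indifferent between Right and Left, which pins down Player 1's mix.
  Player 2's payoff from Right: p·2 + (1−p)·(-5) = 7p - 5
  Player 2's payoff from Left: p·1 + (1−p)·3 = -2p + 3
  7p - 5 = -2p + 3  ⇒  9p = 8  ⇒  p = 8/9.
Player 1's indifference between Top and Bottom determines Player 2's mixing probability q:
  Player 1's payoff from Top: q·(-7) + (1−q)·7 = -14q + 7
  Player 1's payoff from Bottom: q·(-5) + (1−q)·(-4) = -q - 4
  -14q + 7 = -q - 4  ⇒  -13q = -11  ⇒  q = 11/13.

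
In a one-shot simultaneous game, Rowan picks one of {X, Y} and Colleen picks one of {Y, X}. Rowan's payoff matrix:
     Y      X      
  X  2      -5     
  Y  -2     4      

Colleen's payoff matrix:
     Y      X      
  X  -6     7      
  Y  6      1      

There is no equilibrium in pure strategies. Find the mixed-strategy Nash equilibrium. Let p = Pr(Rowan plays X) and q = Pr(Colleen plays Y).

For Colleen to be willing to mix, Colleen must be indifferent between Y and X, which pins down Rowan's mix.
  Colleen's payoff from Y: p·(-6) + (1−p)·6 = -12p + 6
  Colleen's payoff from X: p·7 + (1−p)·1 = 6p + 1
  -12p + 6 = 6p + 1  ⇒  -18p = -5  ⇒  p = 5/18.
For Rowan to be willing to mix, Rowan must be indifferent between X and Y, which pins down Colleen's mix.
  Rowan's payoff to X: q·2 + (1−q)·(-5) = 7q - 5
  Rowan's payoff to Y: q·(-2) + (1−q)·4 = -6q + 4
  7q - 5 = -6q + 4  ⇒  13q = 9  ⇒  q = 9/13.

p = 5/18, q = 9/13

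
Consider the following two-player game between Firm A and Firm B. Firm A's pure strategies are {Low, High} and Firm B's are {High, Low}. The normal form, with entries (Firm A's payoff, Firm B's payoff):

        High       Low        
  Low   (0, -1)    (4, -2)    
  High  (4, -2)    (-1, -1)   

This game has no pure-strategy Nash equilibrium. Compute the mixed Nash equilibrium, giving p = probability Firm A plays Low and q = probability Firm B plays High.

p = 1/2, q = 5/9

Firm A's mix must leave Firm B indifferent between High and Low.
  Firm B's expected payoff from High: p·(-1) + (1−p)·(-2) = p - 2
  Firm B's expected payoff from Low: p·(-2) + (1−p)·(-1) = -p - 1
  p - 2 = -p - 1  ⇒  2p = 1  ⇒  p = 1/2.
Firm B's mix must leave Firm A indifferent between Low and High.
  Firm A's expected payoff from Low: q·0 + (1−q)·4 = -4q + 4
  Firm A's expected payoff from High: q·4 + (1−q)·(-1) = 5q - 1
  -4q + 4 = 5q - 1  ⇒  -9q = -5  ⇒  q = 5/9.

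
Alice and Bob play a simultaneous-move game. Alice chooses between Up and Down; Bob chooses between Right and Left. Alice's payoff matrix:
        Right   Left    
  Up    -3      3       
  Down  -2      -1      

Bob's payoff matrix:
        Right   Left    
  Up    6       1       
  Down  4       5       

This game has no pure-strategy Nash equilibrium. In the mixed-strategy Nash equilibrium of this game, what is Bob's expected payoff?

Bob's indifference between Right and Left determines Alice's mixing probability p:
  Bob's expected payoff from Right: p·6 + (1−p)·4 = 2p + 4
  Bob's expected payoff from Left: p·1 + (1−p)·5 = -4p + 5
  2p + 4 = -4p + 5  ⇒  6p = 1  ⇒  p = 1/6.
At equilibrium Bob is indifferent across columns, so Bob's payoff equals the payoff from Right: (1/6)·6 + (5/6)·4 = 13/3.

13/3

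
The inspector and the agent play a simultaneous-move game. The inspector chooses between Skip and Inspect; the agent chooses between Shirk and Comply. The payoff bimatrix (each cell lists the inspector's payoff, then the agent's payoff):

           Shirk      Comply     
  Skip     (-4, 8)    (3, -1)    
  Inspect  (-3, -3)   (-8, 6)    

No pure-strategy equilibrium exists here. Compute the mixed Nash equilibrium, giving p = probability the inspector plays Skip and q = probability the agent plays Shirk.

Set the agent's expected payoff from Shirk equal to that from Comply:
  the agent's payoff from Shirk: p·8 + (1−p)·(-3) = 11p - 3
  the agent's payoff from Comply: p·(-1) + (1−p)·6 = -7p + 6
  11p - 3 = -7p + 6  ⇒  18p = 9  ⇒  p = 1/2.
The inspector's indifference between Skip and Inspect determines the agent's mixing probability q:
  the inspector's expected payoff from Skip: q·(-4) + (1−q)·3 = -7q + 3
  the inspector's expected payoff from Inspect: q·(-3) + (1−q)·(-8) = 5q - 8
  -7q + 3 = 5q - 8  ⇒  -12q = -11  ⇒  q = 11/12.

p = 1/2, q = 11/12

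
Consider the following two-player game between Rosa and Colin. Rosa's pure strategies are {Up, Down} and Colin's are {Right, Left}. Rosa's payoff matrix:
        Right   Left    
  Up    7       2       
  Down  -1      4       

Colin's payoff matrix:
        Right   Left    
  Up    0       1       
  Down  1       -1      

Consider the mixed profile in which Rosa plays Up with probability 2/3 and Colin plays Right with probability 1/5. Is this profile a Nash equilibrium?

Yes

Check Colin's indifference given Rosa's mix p = 2/3:
  payoff from Right = 1/3; payoff from Left = 1/3 — equal.
Check Rosa's indifference given Colin's mix q = 1/5:
  payoff from Up = 3; payoff from Down = 3 — equal.
Both players are indifferent, so neither can profitably deviate.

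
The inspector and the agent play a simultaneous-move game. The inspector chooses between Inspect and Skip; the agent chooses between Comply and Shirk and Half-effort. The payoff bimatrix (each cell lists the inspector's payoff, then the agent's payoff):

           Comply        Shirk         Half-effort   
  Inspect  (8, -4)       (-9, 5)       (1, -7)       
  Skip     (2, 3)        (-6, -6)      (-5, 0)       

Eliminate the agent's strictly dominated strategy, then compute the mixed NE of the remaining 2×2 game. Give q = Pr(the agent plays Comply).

The agent's strategy Half-effort is strictly dominated by Comply: -4 > -7 and 3 > 0. Eliminate Half-effort.
The inspector's indifference between Inspect and Skip determines the agent's mixing probability q:
  the inspector's expected payoff from Inspect: q·8 + (1−q)·(-9) = 17q - 9
  the inspector's expected payoff from Skip: q·2 + (1−q)·(-6) = 8q - 6
  17q - 9 = 8q - 6  ⇒  9q = 3  ⇒  q = 1/3.

q = 1/3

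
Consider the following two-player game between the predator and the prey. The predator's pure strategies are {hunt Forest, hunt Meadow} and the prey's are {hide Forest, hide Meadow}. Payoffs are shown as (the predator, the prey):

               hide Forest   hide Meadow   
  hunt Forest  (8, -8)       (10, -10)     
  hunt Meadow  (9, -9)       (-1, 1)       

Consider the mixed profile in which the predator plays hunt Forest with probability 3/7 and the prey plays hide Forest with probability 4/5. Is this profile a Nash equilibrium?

Given the predator's mix p = 3/7, the prey's payoff from hide Forest is -60/7 but from hide Meadow is -26/7. The prey strictly prefers hide Meadow, so the prey would not mix.
So the proposed profile is not a Nash equilibrium.

No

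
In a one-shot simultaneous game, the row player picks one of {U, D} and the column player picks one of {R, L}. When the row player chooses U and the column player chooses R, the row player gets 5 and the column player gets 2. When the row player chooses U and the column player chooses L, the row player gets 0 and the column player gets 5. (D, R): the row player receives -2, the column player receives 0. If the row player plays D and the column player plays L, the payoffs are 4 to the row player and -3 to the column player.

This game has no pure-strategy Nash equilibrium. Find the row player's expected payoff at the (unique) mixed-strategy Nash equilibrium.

In a mixed equilibrium the row player is indifferent between U and D; this condition fixes q.
  the row player's payoff to U: q·5 + (1−q)·0 = 5q
  the row player's payoff to D: q·(-2) + (1−q)·4 = -6q + 4
  5q = -6q + 4  ⇒  11q = 4  ⇒  q = 4/11.
At equilibrium the row player is indifferent across rows, so the row player's payoff equals the payoff from U: (4/11)·5 + (7/11)·0 = 20/11.

20/11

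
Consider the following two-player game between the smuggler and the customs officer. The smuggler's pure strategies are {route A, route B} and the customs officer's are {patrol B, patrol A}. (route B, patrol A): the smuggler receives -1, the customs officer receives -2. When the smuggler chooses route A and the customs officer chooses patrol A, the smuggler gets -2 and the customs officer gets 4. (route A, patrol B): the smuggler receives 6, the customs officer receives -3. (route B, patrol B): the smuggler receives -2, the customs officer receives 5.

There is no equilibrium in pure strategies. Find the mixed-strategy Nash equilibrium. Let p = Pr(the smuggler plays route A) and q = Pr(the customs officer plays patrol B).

In a mixed equilibrium the customs officer is indifferent between patrol B and patrol A; this condition fixes p.
  the customs officer's payoff to patrol B: p·(-3) + (1−p)·5 = -8p + 5
  the customs officer's payoff to patrol A: p·4 + (1−p)·(-2) = 6p - 2
  -8p + 5 = 6p - 2  ⇒  -14p = -7  ⇒  p = 1/2.
The customs officer's mix must leave the smuggler indifferent between route A and route B.
  the smuggler's payoff to route A: q·6 + (1−q)·(-2) = 8q - 2
  the smuggler's payoff to route B: q·(-2) + (1−q)·(-1) = -q - 1
  8q - 2 = -q - 1  ⇒  9q = 1  ⇒  q = 1/9.

p = 1/2, q = 1/9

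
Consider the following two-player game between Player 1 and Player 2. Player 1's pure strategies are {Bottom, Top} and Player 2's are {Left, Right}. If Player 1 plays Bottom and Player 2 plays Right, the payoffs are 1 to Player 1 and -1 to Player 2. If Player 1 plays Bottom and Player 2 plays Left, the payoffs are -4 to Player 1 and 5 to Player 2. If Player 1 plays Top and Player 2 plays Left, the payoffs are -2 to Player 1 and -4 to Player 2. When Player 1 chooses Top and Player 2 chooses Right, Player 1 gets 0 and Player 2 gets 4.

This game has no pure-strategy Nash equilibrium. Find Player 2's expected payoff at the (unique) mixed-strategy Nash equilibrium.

8/7

In a mixed equilibrium Player 2 is indifferent between Left and Right; this condition fixes p.
  Player 2's expected payoff from Left: p·5 + (1−p)·(-4) = 9p - 4
  Player 2's expected payoff from Right: p·(-1) + (1−p)·4 = -5p + 4
  9p - 4 = -5p + 4  ⇒  14p = 8  ⇒  p = 4/7.
At equilibrium Player 2 is indifferent across columns, so Player 2's payoff equals the payoff from Left: (4/7)·5 + (3/7)·(-4) = 8/7.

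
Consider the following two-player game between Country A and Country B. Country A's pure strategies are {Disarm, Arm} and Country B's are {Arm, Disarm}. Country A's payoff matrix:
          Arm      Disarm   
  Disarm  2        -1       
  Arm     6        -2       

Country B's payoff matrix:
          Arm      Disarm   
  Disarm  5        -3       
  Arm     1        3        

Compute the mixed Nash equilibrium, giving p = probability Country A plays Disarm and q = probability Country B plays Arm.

For Country B to be willing to mix, Country B must be indifferent between Arm and Disarm, which pins down Country A's mix.
  Country B's expected payoff from Arm: p·5 + (1−p)·1 = 4p + 1
  Country B's expected payoff from Disarm: p·(-3) + (1−p)·3 = -6p + 3
  4p + 1 = -6p + 3  ⇒  10p = 2  ⇒  p = 1/5.
Country A's indifference between Disarm and Arm determines Country B's mixing probability q:
  Country A's payoff from Disarm: q·2 + (1−q)·(-1) = 3q - 1
  Country A's payoff from Arm: q·6 + (1−q)·(-2) = 8q - 2
  3q - 1 = 8q - 2  ⇒  -5q = -1  ⇒  q = 1/5.

p = 1/5, q = 1/5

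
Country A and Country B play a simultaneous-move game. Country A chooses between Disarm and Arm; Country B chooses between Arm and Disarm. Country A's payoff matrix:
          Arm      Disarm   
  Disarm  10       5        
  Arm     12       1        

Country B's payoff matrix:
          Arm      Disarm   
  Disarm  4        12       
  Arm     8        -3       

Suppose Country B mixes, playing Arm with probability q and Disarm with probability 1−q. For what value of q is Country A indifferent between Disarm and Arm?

In a mixed equilibrium Country A is indifferent between Disarm and Arm; this condition fixes q.
  Country A's payoff to Disarm: q·10 + (1−q)·5 = 5q + 5
  Country A's payoff to Arm: q·12 + (1−q)·1 = 11q + 1
  5q + 5 = 11q + 1  ⇒  -6q = -4  ⇒  q = 2/3.

q = 2/3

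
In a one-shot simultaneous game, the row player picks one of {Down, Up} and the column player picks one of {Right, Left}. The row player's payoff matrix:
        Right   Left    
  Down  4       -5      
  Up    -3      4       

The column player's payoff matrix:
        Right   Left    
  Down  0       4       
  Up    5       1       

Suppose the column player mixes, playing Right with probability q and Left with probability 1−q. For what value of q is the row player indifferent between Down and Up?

The column player's mix must leave the row player indifferent between Down and Up.
  the row player's payoff to Down: q·4 + (1−q)·(-5) = 9q - 5
  the row player's payoff to Up: q·(-3) + (1−q)·4 = -7q + 4
  9q - 5 = -7q + 4  ⇒  16q = 9  ⇒  q = 9/16.

q = 9/16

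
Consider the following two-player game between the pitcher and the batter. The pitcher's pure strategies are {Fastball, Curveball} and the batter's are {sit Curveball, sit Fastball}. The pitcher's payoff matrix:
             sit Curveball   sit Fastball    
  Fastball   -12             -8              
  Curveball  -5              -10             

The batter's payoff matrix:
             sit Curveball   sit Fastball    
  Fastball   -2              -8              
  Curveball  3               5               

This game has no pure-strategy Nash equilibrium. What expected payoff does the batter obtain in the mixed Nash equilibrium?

In a mixed equilibrium the batter is indifferent between sit Curveball and sit Fastball; this condition fixes p.
  the batter's payoff from sit Curveball: p·(-2) + (1−p)·3 = -5p + 3
  the batter's payoff from sit Fastball: p·(-8) + (1−p)·5 = -13p + 5
  -5p + 3 = -13p + 5  ⇒  8p = 2  ⇒  p = 1/4.
At equilibrium the batter is indifferent across columns, so the batter's payoff equals the payoff from sit Curveball: (1/4)·(-2) + (3/4)·3 = 7/4.

7/4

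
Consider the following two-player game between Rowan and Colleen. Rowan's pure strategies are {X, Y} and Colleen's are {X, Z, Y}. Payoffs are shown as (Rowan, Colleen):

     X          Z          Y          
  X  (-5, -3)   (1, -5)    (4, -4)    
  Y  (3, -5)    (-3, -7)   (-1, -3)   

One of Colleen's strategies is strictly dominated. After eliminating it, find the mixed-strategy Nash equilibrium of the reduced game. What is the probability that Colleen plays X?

Colleen's strategy Z is strictly dominated by X: -3 > -5 and -5 > -7. Eliminate Z.
For Rowan to be willing to mix, Rowan must be indifferent between X and Y, which pins down Colleen's mix.
  Rowan's payoff to X: q·(-5) + (1−q)·4 = -9q + 4
  Rowan's payoff to Y: q·3 + (1−q)·(-1) = 4q - 1
  -9q + 4 = 4q - 1  ⇒  -13q = -5  ⇒  q = 5/13.

q = 5/13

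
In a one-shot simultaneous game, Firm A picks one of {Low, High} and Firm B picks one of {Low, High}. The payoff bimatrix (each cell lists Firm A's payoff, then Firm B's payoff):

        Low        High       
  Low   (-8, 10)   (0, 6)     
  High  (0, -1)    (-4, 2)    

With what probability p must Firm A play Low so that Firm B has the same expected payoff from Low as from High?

p = 3/7

Set Firm B's expected payoff from Low equal to that from High:
  Firm B's payoff to Low: p·10 + (1−p)·(-1) = 11p - 1
  Firm B's payoff to High: p·6 + (1−p)·2 = 4p + 2
  11p - 1 = 4p + 2  ⇒  7p = 3  ⇒  p = 3/7.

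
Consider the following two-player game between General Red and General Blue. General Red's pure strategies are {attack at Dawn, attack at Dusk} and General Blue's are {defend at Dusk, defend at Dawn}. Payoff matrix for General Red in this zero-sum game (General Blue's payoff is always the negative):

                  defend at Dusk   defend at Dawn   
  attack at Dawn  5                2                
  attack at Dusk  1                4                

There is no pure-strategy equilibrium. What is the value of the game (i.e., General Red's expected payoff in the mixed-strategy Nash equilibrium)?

v = 3

For General Red to be willing to mix, General Red must be indifferent between attack at Dawn and attack at Dusk, which pins down General Blue's mix.
  General Red's payoff from attack at Dawn: q·5 + (1−q)·2 = 3q + 2
  General Red's payoff from attack at Dusk: q·1 + (1−q)·4 = -3q + 4
  3q + 2 = -3q + 4  ⇒  6q = 2  ⇒  q = 1/3.
The value is General Red's expected payoff against this mix (using attack at Dawn): (1/3)·5 + (2/3)·2 = 3.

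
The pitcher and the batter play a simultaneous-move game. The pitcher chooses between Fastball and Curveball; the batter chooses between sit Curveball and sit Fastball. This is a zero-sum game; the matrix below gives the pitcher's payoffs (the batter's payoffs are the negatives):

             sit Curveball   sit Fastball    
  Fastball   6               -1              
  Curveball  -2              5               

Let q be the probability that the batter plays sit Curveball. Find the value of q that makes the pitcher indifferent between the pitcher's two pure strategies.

The batter's mix must leave the pitcher indifferent between Fastball and Curveball.
  the pitcher's payoff from Fastball: q·6 + (1−q)·(-1) = 7q - 1
  the pitcher's payoff from Curveball: q·(-2) + (1−q)·5 = -7q + 5
  7q - 1 = -7q + 5  ⇒  14q = 6  ⇒  q = 3/7.

q = 3/7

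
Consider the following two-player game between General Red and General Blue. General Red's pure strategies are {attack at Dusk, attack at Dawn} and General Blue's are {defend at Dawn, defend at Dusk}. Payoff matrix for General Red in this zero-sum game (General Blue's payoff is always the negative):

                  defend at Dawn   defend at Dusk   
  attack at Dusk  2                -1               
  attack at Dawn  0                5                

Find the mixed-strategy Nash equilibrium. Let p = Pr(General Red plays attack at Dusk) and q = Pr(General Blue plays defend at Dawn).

Set General Blue's expected payoff from defend at Dawn equal to that from defend at Dusk:
  General Blue's payoff to defend at Dawn: p·(-2) + (1−p)·0 = -2p
  General Blue's payoff to defend at Dusk: p·1 + (1−p)·(-5) = 6p - 5
  -2p = 6p - 5  ⇒  -8p = -5  ⇒  p = 5/8.
General Red's indifference between attack at Dusk and attack at Dawn determines General Blue's mixing probability q:
  General Red's payoff to attack at Dusk: q·2 + (1−q)·(-1) = 3q - 1
  General Red's payoff to attack at Dawn: q·0 + (1−q)·5 = -5q + 5
  3q - 1 = -5q + 5  ⇒  8q = 6  ⇒  q = 3/4.

p = 5/8, q = 3/4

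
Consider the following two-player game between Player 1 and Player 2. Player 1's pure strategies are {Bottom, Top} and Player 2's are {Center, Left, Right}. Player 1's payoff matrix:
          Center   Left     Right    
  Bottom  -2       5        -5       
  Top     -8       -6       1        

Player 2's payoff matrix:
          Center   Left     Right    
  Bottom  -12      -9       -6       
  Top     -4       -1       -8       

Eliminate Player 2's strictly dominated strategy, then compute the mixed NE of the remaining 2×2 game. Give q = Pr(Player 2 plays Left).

q = 6/17

Player 2's strategy Center is strictly dominated by Left: -9 > -12 and -1 > -4. Eliminate Center.
For Player 1 to be willing to mix, Player 1 must be indifferent between Bottom and Top, which pins down Player 2's mix.
  Player 1's payoff from Bottom: q·5 + (1−q)·(-5) = 10q - 5
  Player 1's payoff from Top: q·(-6) + (1−q)·1 = -7q + 1
  10q - 5 = -7q + 1  ⇒  17q = 6  ⇒  q = 6/17.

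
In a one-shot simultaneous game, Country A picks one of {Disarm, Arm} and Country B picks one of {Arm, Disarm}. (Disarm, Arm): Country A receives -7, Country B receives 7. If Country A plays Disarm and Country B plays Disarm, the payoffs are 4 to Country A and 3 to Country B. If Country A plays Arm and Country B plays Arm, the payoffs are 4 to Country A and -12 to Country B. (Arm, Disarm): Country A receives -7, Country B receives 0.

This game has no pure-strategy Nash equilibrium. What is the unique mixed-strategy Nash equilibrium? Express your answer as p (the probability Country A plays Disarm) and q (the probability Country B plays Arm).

p = 3/4, q = 1/2

Country A's mix must leave Country B indifferent between Arm and Disarm.
  Country B's payoff from Arm: p·7 + (1−p)·(-12) = 19p - 12
  Country B's payoff from Disarm: p·3 + (1−p)·0 = 3p
  19p - 12 = 3p  ⇒  16p = 12  ⇒  p = 3/4.
Country A's indifference between Disarm and Arm determines Country B's mixing probability q:
  Country A's payoff from Disarm: q·(-7) + (1−q)·4 = -11q + 4
  Country A's payoff from Arm: q·4 + (1−q)·(-7) = 11q - 7
  -11q + 4 = 11q - 7  ⇒  -22q = -11  ⇒  q = 1/2.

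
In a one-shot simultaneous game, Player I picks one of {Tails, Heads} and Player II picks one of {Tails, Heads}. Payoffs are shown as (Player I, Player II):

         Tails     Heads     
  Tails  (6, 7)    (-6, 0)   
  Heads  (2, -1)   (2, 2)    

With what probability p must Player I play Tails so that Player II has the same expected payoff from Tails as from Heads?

In a mixed equilibrium Player II is indifferent between Tails and Heads; this condition fixes p.
  Player II's expected payoff from Tails: p·7 + (1−p)·(-1) = 8p - 1
  Player II's expected payoff from Heads: p·0 + (1−p)·2 = -2p + 2
  8p - 1 = -2p + 2  ⇒  10p = 3  ⇒  p = 3/10.

p = 3/10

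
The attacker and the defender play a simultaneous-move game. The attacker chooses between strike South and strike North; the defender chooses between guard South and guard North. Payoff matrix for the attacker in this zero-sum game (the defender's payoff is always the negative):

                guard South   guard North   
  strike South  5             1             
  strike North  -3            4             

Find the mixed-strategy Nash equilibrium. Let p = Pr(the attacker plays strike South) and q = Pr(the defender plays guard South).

In a mixed equilibrium the defender is indifferent between guard South and guard North; this condition fixes p.
  the defender's expected payoff from guard South: p·(-5) + (1−p)·3 = -8p + 3
  the defender's expected payoff from guard North: p·(-1) + (1−p)·(-4) = 3p - 4
  -8p + 3 = 3p - 4  ⇒  -11p = -7  ⇒  p = 7/11.
Set the attacker's expected payoff from strike South equal to that from strike North:
  the attacker's expected payoff from strike South: q·5 + (1−q)·1 = 4q + 1
  the attacker's expected payoff from strike North: q·(-3) + (1−q)·4 = -7q + 4
  4q + 1 = -7q + 4  ⇒  11q = 3  ⇒  q = 3/11.

p = 7/11, q = 3/11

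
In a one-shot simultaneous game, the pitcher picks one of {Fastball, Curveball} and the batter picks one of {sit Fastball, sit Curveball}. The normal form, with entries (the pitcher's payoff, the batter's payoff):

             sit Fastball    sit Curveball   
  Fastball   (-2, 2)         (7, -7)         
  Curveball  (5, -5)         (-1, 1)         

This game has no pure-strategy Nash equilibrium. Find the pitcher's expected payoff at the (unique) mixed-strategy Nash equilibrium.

The batter's mix must leave the pitcher indifferent between Fastball and Curveball.
  the pitcher's payoff from Fastball: q·(-2) + (1−q)·7 = -9q + 7
  the pitcher's payoff from Curveball: q·5 + (1−q)·(-1) = 6q - 1
  -9q + 7 = 6q - 1  ⇒  -15q = -8  ⇒  q = 8/15.
At equilibrium the pitcher is indifferent across rows, so the pitcher's payoff equals the payoff from Fastball: (8/15)·(-2) + (7/15)·7 = 11/5.

11/5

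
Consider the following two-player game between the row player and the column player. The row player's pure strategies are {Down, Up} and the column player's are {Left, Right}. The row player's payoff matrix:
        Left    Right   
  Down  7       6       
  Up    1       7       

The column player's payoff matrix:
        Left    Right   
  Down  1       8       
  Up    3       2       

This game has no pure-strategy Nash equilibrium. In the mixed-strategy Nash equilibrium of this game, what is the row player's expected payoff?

43/7

In a mixed equilibrium the row player is indifferent between Down and Up; this condition fixes q.
  the row player's expected payoff from Down: q·7 + (1−q)·6 = q + 6
  the row player's expected payoff from Up: q·1 + (1−q)·7 = -6q + 7
  q + 6 = -6q + 7  ⇒  7q = 1  ⇒  q = 1/7.
At equilibrium the row player is indifferent across rows, so the row player's payoff equals the payoff from Down: (1/7)·7 + (6/7)·6 = 43/7.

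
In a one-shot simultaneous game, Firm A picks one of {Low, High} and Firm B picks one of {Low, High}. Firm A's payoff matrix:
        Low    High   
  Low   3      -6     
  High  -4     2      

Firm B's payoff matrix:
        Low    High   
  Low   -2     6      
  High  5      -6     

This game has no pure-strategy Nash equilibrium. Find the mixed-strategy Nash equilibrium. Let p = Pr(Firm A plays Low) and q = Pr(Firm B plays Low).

p = 11/19, q = 8/15

Set Firm B's expected payoff from Low equal to that from High:
  Firm B's expected payoff from Low: p·(-2) + (1−p)·5 = -7p + 5
  Firm B's expected payoff from High: p·6 + (1−p)·(-6) = 12p - 6
  -7p + 5 = 12p - 6  ⇒  -19p = -11  ⇒  p = 11/19.
For Firm A to be willing to mix, Firm A must be indifferent between Low and High, which pins down Firm B's mix.
  Firm A's expected payoff from Low: q·3 + (1−q)·(-6) = 9q - 6
  Firm A's expected payoff from High: q·(-4) + (1−q)·2 = -6q + 2
  9q - 6 = -6q + 2  ⇒  15q = 8  ⇒  q = 8/15.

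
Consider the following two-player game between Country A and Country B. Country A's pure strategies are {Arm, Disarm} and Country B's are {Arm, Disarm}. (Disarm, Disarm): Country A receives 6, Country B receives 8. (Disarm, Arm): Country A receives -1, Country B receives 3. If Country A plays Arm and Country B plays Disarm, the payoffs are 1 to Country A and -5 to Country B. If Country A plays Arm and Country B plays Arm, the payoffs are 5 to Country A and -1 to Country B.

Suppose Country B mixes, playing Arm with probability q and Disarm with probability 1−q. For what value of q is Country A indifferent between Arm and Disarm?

q = 5/11

For Country A to be willing to mix, Country A must be indifferent between Arm and Disarm, which pins down Country B's mix.
  Country A's payoff to Arm: q·5 + (1−q)·1 = 4q + 1
  Country A's payoff to Disarm: q·(-1) + (1−q)·6 = -7q + 6
  4q + 1 = -7q + 6  ⇒  11q = 5  ⇒  q = 5/11.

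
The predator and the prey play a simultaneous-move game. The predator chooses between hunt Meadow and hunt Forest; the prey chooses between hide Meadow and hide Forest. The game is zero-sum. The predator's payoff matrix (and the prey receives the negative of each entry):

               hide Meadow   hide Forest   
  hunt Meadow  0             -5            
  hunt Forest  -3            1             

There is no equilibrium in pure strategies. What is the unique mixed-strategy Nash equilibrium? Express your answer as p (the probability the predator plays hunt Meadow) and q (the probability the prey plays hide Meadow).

p = 4/9, q = 2/3

Set the prey's expected payoff from hide Meadow equal to that from hide Forest:
  the prey's payoff to hide Meadow: p·0 + (1−p)·3 = -3p + 3
  the prey's payoff to hide Forest: p·5 + (1−p)·(-1) = 6p - 1
  -3p + 3 = 6p - 1  ⇒  -9p = -4  ⇒  p = 4/9.
The prey's mix must leave the predator indifferent between hunt Meadow and hunt Forest.
  the predator's payoff to hunt Meadow: q·0 + (1−q)·(-5) = 5q - 5
  the predator's payoff to hunt Forest: q·(-3) + (1−q)·1 = -4q + 1
  5q - 5 = -4q + 1  ⇒  9q = 6  ⇒  q = 2/3.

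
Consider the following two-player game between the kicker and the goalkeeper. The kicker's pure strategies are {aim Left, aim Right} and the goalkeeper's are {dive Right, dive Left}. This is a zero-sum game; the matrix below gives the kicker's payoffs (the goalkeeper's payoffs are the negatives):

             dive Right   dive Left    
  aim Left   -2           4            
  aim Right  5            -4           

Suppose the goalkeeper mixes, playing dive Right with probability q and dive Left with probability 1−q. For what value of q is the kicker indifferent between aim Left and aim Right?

q = 8/15

For the kicker to be willing to mix, the kicker must be indifferent between aim Left and aim Right, which pins down the goalkeeper's mix.
  the kicker's payoff to aim Left: q·(-2) + (1−q)·4 = -6q + 4
  the kicker's payoff to aim Right: q·5 + (1−q)·(-4) = 9q - 4
  -6q + 4 = 9q - 4  ⇒  -15q = -8  ⇒  q = 8/15.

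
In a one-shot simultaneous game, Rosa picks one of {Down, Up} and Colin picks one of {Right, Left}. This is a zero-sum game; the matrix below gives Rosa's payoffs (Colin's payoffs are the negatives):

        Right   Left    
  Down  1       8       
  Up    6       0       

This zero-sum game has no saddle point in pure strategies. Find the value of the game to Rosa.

v = 48/13

Set Rosa's expected payoff from Down equal to that from Up:
  Rosa's payoff from Down: q·1 + (1−q)·8 = -7q + 8
  Rosa's payoff from Up: q·6 + (1−q)·0 = 6q
  -7q + 8 = 6q  ⇒  -13q = -8  ⇒  q = 8/13.
The value is Rosa's expected payoff against this mix (using Down): (8/13)·1 + (5/13)·8 = 48/13.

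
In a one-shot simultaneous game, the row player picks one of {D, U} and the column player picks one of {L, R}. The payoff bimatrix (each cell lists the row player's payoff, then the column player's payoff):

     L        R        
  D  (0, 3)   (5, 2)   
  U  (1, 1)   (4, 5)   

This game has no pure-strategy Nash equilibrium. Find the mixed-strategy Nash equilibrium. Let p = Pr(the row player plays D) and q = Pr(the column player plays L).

p = 4/5, q = 1/2

In a mixed equilibrium the column player is indifferent between L and R; this condition fixes p.
  the column player's expected payoff from L: p·3 + (1−p)·1 = 2p + 1
  the column player's expected payoff from R: p·2 + (1−p)·5 = -3p + 5
  2p + 1 = -3p + 5  ⇒  5p = 4  ⇒  p = 4/5.
The column player's mix must leave the row player indifferent between D and U.
  the row player's expected payoff from D: q·0 + (1−q)·5 = -5q + 5
  the row player's expected payoff from U: q·1 + (1−q)·4 = -3q + 4
  -5q + 5 = -3q + 4  ⇒  -2q = -1  ⇒  q = 1/2.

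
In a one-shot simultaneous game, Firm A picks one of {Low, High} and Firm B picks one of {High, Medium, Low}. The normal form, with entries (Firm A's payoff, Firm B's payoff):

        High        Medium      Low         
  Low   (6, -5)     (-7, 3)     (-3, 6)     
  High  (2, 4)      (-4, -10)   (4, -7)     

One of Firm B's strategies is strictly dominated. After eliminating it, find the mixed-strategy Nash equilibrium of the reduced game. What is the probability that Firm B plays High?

Firm B's strategy Medium is strictly dominated by Low: 6 > 3 and -7 > -10. Eliminate Medium.
Firm B's mix must leave Firm A indifferent between Low and High.
  Firm A's payoff from Low: q·6 + (1−q)·(-3) = 9q - 3
  Firm A's payoff from High: q·2 + (1−q)·4 = -2q + 4
  9q - 3 = -2q + 4  ⇒  11q = 7  ⇒  q = 7/11.

q = 7/11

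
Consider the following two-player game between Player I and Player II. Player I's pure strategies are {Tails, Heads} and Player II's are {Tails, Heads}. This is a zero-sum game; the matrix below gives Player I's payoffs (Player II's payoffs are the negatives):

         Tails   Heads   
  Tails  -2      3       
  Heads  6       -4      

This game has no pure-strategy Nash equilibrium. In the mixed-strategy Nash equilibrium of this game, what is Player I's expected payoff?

Set Player I's expected payoff from Tails equal to that from Heads:
  Player I's expected payoff from Tails: q·(-2) + (1−q)·3 = -5q + 3
  Player I's expected payoff from Heads: q·6 + (1−q)·(-4) = 10q - 4
  -5q + 3 = 10q - 4  ⇒  -15q = -7  ⇒  q = 7/15.
At equilibrium Player I is indifferent across rows, so Player I's payoff equals the payoff from Tails: (7/15)·(-2) + (8/15)·3 = 2/3.

2/3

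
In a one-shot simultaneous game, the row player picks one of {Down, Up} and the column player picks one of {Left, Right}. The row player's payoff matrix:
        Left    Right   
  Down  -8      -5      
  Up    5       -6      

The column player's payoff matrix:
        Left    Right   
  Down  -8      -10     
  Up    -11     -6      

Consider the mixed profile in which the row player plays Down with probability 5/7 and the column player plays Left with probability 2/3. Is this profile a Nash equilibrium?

No

Given the column player's mix q = 2/3, the row player's payoff from Down is -7 but from Up is 4/3. The row player strictly prefers Up, so the row player would not mix.
So the proposed profile is not a Nash equilibrium.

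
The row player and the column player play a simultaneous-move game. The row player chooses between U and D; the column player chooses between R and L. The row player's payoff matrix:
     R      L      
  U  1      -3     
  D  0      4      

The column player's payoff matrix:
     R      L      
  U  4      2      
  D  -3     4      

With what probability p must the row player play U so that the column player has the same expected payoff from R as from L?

In a mixed equilibrium the column player is indifferent between R and L; this condition fixes p.
  the column player's payoff to R: p·4 + (1−p)·(-3) = 7p - 3
  the column player's payoff to L: p·2 + (1−p)·4 = -2p + 4
  7p - 3 = -2p + 4  ⇒  9p = 7  ⇒  p = 7/9.

p = 7/9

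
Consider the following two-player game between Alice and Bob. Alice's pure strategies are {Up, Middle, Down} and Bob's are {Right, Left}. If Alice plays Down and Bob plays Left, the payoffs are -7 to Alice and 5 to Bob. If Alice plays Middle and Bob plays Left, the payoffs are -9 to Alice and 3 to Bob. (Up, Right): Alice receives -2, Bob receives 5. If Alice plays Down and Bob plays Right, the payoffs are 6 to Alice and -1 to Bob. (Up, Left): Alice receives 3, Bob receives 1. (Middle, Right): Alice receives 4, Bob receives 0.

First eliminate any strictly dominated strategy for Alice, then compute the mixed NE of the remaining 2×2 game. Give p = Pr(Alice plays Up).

p = 3/5

Alice's strategy Middle is strictly dominated by Down: 6 > 4 and -7 > -9. Eliminate Middle.
In a mixed equilibrium Bob is indifferent between Right and Left; this condition fixes p.
  Bob's payoff from Right: p·5 + (1−p)·(-1) = 6p - 1
  Bob's payoff from Left: p·1 + (1−p)·5 = -4p + 5
  6p - 1 = -4p + 5  ⇒  10p = 6  ⇒  p = 3/5.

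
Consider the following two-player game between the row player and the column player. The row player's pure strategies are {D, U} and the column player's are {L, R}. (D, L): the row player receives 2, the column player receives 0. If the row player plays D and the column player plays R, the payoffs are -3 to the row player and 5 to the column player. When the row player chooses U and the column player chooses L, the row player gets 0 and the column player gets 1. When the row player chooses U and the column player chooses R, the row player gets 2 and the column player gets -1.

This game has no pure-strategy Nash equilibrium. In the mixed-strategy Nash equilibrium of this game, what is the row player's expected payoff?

For the row player to be willing to mix, the row player must be indifferent between D and U, which pins down the column player's mix.
  the row player's payoff from D: q·2 + (1−q)·(-3) = 5q - 3
  the row player's payoff from U: q·0 + (1−q)·2 = -2q + 2
  5q - 3 = -2q + 2  ⇒  7q = 5  ⇒  q = 5/7.
At equilibrium the row player is indifferent across rows, so the row player's payoff equals the payoff from D: (5/7)·2 + (2/7)·(-3) = 4/7.

4/7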